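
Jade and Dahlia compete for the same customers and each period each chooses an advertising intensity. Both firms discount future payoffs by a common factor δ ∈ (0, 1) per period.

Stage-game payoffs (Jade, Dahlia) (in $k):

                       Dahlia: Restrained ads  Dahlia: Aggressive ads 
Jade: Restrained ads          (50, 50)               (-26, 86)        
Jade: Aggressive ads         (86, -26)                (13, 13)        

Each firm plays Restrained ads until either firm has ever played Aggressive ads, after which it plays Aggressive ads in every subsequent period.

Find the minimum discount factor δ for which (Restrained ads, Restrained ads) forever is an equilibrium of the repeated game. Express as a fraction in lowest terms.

Cooperation forever yields 50 each period: 50/(1−δ).
Deviating yields 86 once, then 13 forever: 86 + 13δ/(1−δ).
No profitable deviation requires 50/(1−δ) ≥ 86 + 13δ/(1−δ).
Multiplying by (1−δ): 50 ≥ 86(1−δ) + 13δ = 86 − 73δ.
So 73δ ≥ 36, i.e. δ ≥ 36/73.

36/73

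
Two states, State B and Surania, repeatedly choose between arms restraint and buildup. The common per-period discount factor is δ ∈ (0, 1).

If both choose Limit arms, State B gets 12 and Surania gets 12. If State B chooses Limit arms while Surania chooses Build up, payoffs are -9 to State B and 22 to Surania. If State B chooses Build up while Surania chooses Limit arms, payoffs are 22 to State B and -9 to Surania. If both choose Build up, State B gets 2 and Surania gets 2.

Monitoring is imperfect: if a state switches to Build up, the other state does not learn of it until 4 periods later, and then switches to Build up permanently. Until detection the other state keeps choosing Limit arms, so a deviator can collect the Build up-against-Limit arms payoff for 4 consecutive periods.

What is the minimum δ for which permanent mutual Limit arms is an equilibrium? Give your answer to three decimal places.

A deviator earns 22 for 4 periods, then 2 forever; cooperating earns 12 forever. Multiplying the IC by (1−δ):
12 ≥ 22(1−δ^4) + 2δ^4, so 20·δ^4 ≥ 10 and δ^4 ≥ 1/2.
δ ≥ (1/2)^(1/4) ≈ 0.841.

0.841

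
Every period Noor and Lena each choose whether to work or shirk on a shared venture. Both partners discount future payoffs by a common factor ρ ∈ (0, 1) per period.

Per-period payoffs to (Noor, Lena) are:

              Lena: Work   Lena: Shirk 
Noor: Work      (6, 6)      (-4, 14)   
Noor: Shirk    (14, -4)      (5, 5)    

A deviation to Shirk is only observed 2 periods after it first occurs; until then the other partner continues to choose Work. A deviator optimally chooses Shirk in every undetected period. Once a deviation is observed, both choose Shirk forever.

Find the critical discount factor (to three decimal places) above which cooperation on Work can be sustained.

A deviator earns 14 for 2 periods, then 5 forever; cooperating earns 6 forever. Multiplying the IC by (1−ρ):
6 ≥ 14(1−ρ^2) + 5ρ^2, so 9·ρ^2 ≥ 8 and ρ^2 ≥ 8/9.
ρ ≥ (8/9)^(1/2) ≈ 0.943.

0.943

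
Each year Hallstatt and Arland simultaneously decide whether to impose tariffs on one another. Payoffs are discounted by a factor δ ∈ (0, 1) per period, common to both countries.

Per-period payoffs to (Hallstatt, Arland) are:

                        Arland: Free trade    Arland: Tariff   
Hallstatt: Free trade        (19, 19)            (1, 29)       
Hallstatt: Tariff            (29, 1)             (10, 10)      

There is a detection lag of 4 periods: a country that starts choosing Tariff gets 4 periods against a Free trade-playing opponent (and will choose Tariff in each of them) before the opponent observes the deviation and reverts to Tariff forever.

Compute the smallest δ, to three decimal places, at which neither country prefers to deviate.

The best deviation is to choose Tariff for all 4 undetected periods, earning 29 each, then 10 forever once detected.
Deviation value: 29(1−δ^4)/(1−δ) + 10δ^4/(1−δ); cooperation value: 19/(1−δ).
IC: 19 ≥ 29(1−δ^4) + 10δ^4 = 29 − 19δ^4.
So δ^4 ≥ 10/19, giving δ ≥ (10/19)^(1/4) ≈ 0.852.

0.852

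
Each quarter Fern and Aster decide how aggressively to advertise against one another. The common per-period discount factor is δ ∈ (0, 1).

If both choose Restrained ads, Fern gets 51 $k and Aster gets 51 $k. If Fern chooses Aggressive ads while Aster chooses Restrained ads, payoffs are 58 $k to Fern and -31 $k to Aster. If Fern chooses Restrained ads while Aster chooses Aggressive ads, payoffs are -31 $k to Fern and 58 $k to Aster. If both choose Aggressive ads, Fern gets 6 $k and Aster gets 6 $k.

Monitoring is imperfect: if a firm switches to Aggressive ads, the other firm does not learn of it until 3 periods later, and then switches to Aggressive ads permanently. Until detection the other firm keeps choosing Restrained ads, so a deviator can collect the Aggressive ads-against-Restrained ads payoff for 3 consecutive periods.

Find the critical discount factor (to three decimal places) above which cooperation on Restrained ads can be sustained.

0.513

Deviating for the 3 undetected periods gains 58−51 = 7 per period over cooperation, then loses 51−6 = 45 per period forever once punishment starts.
Gain: 7(1 + δ + … + δ^2); loss: 45·δ^3/(1−δ).
No profitable deviation ⇔ 7(1−δ^3) ≤ 45·δ^3, i.e. δ^3 ≥ 7/(7+45) = 7/52.
Hence δ ≥ (7/52)^(1/3) ≈ 0.513.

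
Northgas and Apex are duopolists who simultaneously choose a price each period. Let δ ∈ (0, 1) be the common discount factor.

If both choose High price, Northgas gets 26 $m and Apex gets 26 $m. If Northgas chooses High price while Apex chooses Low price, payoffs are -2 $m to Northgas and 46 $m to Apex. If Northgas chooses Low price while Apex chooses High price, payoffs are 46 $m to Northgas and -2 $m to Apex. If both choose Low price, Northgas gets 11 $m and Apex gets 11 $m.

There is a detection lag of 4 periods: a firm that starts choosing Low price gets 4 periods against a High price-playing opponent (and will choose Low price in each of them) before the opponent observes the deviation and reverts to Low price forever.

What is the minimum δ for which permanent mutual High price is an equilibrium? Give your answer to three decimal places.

0.869

Deviating for the 4 undetected periods gains 46−26 = 20 per period over cooperation, then loses 26−11 = 15 per period forever once punishment starts.
Gain: 20(1 + δ + … + δ^3); loss: 15·δ^4/(1−δ).
No profitable deviation ⇔ 20(1−δ^4) ≤ 15·δ^4, i.e. δ^4 ≥ 20/(20+15) = 4/7.
Hence δ ≥ (4/7)^(1/4) ≈ 0.869.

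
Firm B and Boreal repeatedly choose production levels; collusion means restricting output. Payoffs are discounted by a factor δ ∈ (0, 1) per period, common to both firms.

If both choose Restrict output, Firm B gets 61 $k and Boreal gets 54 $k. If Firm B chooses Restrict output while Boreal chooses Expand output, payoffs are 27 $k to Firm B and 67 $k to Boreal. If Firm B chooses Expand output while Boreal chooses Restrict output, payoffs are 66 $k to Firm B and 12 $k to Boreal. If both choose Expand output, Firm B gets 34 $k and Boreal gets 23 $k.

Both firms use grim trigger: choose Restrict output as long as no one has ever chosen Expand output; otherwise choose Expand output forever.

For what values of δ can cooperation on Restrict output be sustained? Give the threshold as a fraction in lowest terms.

13/44

Firm B's threshold: (66−61)/(66−34) = 5/32.
Boreal's threshold: (67−54)/(67−23) = 13/44.
5/32 < 13/44, so Boreal binds and δ* = 13/44.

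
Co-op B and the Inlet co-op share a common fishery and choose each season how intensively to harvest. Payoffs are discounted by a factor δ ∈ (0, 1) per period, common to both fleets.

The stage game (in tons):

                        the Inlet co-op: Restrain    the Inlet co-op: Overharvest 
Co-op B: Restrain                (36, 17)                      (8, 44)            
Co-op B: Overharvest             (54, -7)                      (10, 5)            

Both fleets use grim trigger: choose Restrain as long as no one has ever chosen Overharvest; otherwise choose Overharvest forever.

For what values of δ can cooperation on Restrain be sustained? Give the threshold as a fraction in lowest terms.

Co-op B: cooperation gives 36 each period; deviation gives 54 once then 10 forever.
  36/(1−δ) ≥ 54 + 10δ/(1−δ) ⇒ δ ≥ 18/44 = 9/22.
the Inlet co-op: cooperation gives 17 each period; deviation gives 44 once then 5 forever.
  δ ≥ 27/39 = 9/13.
Both must hold, so the binding constraint is the Inlet co-op's: δ ≥ 9/13.

9/13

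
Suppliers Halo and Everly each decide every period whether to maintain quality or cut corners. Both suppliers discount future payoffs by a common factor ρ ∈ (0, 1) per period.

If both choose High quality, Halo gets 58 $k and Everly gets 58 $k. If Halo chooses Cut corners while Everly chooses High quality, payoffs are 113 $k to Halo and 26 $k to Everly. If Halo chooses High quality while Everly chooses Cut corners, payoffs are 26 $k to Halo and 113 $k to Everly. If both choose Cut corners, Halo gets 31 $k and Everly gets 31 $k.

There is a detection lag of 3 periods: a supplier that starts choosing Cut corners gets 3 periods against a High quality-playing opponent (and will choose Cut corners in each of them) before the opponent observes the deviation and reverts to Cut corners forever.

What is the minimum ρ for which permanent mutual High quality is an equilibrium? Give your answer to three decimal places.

Deviating for the 3 undetected periods gains 113−58 = 55 per period over cooperation, then loses 58−31 = 27 per period forever once punishment starts.
Gain: 55(1 + ρ + … + ρ^2); loss: 27·ρ^3/(1−ρ).
No profitable deviation ⇔ 55(1−ρ^3) ≤ 27·ρ^3, i.e. ρ^3 ≥ 55/(55+27) = 55/82.
Hence ρ ≥ (55/82)^(1/3) ≈ 0.875.

0.875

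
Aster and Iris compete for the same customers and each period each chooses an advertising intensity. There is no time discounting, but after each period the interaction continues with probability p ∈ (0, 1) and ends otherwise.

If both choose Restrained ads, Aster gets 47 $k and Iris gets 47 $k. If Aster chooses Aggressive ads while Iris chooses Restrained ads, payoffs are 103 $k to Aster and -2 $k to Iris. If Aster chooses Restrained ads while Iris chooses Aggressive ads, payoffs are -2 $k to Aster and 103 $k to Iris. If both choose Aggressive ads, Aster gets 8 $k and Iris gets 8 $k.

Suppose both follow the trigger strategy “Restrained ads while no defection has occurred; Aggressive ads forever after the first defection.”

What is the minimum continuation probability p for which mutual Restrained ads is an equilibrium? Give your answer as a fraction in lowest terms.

With no time discounting, the continuation probability p plays the role of the discount factor.
Grim-trigger IC: 47/(1−p) ≥ 103 + 8p/(1−p) ⇒ p ≥ (103−47)/(103−8) = 56/95.

56/95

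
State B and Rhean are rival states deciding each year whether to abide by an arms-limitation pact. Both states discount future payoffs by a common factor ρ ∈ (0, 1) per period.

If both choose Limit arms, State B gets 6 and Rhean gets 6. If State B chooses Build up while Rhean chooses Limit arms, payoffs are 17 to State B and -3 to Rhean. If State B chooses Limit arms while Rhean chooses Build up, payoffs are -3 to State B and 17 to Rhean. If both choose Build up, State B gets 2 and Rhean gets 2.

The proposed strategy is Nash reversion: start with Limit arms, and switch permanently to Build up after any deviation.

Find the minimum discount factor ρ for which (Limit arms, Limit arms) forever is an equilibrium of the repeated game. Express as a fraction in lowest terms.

11/15

Under grim trigger the critical discount factor is (T−C)/(T−P) with T = 17, C = 6, P = 2.
ρ* = (17−6)/(17−2) = 11/15.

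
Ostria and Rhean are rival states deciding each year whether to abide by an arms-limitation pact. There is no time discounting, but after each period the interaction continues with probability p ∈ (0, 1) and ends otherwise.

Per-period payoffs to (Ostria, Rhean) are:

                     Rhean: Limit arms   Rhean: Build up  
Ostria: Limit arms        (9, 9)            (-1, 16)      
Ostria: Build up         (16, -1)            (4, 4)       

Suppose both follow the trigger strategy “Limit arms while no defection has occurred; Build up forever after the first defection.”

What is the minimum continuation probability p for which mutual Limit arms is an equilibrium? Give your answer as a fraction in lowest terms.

Expected cooperation value is 9 + p·9 + p²·9 + … = 9/(1−p); deviation gives 16 + p·4/(1−p).
9 ≥ 16(1−p) + 4p ⇒ 12p ≥ 7 ⇒ p ≥ 7/12.

7/12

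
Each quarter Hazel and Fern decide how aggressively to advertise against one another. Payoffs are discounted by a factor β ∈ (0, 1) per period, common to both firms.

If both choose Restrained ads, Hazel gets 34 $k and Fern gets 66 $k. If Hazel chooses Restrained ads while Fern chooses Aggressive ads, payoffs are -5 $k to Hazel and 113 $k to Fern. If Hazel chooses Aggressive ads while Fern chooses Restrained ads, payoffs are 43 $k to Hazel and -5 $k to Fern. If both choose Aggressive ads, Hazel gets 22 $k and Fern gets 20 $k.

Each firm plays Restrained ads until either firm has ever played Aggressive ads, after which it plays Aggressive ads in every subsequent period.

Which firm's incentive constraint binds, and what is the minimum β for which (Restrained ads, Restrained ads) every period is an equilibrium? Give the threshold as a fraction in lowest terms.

For Hazel: deviation gain 43−34 = 9, per-period punishment loss 34−22 = 12. IC gives β ≥ 9/21 = 3/7.
For Fern: gain 47, loss 46 per period, so β ≥ 47/93.
The tighter constraint is Fern's, so cooperation needs β ≥ 47/93.

Fern; β ≥ 47/93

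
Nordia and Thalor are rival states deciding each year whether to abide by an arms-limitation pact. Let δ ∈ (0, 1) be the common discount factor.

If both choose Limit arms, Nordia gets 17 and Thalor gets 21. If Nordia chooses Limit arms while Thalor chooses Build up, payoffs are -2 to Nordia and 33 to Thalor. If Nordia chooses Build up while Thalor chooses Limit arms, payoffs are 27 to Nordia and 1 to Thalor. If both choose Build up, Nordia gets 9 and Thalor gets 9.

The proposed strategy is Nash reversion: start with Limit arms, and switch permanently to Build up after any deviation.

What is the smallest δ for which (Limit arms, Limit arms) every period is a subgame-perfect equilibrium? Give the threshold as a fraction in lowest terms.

5/9

For Nordia: deviation gain 27−17 = 10, per-period punishment loss 17−9 = 8. IC gives δ ≥ 10/18 = 5/9.
For Thalor: gain 12, loss 12 per period, so δ ≥ 12/24 = 1/2.
The tighter constraint is Nordia's, so cooperation needs δ ≥ 5/9.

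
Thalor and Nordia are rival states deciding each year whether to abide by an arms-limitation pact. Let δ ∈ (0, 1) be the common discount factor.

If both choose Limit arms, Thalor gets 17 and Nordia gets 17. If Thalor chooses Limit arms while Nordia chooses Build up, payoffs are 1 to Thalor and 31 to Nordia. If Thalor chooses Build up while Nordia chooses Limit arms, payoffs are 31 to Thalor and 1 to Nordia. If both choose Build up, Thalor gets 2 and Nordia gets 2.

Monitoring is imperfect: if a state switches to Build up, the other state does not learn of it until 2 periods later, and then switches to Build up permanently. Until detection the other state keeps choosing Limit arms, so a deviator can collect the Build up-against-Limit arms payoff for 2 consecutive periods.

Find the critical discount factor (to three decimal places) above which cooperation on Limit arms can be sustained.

A deviator earns 31 for 2 periods, then 2 forever; cooperating earns 17 forever. Multiplying the IC by (1−δ):
17 ≥ 31(1−δ^2) + 2δ^2, so 29·δ^2 ≥ 14 and δ^2 ≥ 14/29.
δ ≥ (14/29)^(1/2) ≈ 0.695.

0.695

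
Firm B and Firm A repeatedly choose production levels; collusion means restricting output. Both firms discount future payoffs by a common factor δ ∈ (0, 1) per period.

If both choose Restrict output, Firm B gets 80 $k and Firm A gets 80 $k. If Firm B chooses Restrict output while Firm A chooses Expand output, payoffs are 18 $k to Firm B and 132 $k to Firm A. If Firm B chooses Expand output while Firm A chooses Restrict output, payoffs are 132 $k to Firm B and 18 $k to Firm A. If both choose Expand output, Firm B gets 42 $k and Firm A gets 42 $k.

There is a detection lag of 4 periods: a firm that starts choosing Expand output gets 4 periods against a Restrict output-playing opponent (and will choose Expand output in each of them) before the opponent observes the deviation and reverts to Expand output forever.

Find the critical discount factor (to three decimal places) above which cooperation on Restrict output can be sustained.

0.872

Deviating for the 4 undetected periods gains 132−80 = 52 per period over cooperation, then loses 80−42 = 38 per period forever once punishment starts.
Gain: 52(1 + δ + … + δ^3); loss: 38·δ^4/(1−δ).
No profitable deviation ⇔ 52(1−δ^4) ≤ 38·δ^4, i.e. δ^4 ≥ 52/(52+38) = 26/45.
Hence δ ≥ (26/45)^(1/4) ≈ 0.872.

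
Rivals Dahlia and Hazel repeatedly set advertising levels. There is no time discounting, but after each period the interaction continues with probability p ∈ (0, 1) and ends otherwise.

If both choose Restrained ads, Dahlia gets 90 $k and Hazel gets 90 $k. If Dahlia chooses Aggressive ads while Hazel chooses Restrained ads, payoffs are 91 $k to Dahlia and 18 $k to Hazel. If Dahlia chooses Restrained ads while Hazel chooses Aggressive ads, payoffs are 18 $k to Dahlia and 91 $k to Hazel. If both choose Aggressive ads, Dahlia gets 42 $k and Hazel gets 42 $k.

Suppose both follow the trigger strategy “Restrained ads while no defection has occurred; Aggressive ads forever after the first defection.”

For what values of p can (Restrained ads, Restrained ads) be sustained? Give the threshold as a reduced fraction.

1/49

With no time discounting, the continuation probability p plays the role of the discount factor.
Grim-trigger IC: 90/(1−p) ≥ 91 + 42p/(1−p) ⇒ p ≥ (91−90)/(91−42) = 1/49.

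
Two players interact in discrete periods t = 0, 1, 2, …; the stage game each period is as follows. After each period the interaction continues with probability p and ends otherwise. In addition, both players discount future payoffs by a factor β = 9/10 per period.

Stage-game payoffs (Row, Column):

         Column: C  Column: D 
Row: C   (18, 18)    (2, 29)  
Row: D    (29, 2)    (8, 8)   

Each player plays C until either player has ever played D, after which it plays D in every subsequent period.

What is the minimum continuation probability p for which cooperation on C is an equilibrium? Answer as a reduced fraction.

Expected continuation weight on next period's payoff is β·p = 9/10·p, which plays the role of the discount factor.
Cooperation requires 9/10·p ≥ (29−18)/(29−8) = 11/21, hence p ≥ 110/189.

110/189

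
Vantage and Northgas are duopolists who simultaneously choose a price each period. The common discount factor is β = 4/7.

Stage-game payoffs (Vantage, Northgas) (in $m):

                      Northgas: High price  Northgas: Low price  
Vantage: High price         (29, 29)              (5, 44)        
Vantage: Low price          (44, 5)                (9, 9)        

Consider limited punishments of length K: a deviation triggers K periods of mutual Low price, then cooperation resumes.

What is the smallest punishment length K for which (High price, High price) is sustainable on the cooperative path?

No profitable deviation requires (29−9)(β+…+β^K) ≥ 44−29, i.e. β+…+β^K ≥ 3/4 ≈ 0.7500.
With β = 4/7, the partial sums are K=1: 0.5714, K=2: 0.8980.
K = 2 is the first length at which the sum reaches 0.7500.

2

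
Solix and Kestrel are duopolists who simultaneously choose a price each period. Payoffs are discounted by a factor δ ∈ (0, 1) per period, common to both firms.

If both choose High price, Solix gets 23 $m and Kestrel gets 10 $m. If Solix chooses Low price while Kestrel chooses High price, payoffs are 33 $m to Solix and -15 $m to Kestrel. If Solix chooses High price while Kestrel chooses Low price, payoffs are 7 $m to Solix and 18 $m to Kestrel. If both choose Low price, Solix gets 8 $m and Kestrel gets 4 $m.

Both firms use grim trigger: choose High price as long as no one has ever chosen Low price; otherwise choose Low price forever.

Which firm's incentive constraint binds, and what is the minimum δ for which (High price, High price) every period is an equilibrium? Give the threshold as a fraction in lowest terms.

Solix's threshold: (33−23)/(33−8) = 2/5.
Kestrel's threshold: (18−10)/(18−4) = 4/7.
2/5 < 4/7, so Kestrel binds and δ* = 4/7.

Kestrel; δ ≥ 4/7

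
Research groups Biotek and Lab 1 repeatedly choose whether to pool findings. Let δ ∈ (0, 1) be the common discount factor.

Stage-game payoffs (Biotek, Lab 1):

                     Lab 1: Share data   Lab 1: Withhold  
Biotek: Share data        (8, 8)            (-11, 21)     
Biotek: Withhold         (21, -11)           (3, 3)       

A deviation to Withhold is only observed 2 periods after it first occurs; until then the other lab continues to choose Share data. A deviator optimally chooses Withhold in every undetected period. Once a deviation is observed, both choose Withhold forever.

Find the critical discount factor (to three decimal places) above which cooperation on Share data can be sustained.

0.850

Deviating for the 2 undetected periods gains 21−8 = 13 per period over cooperation, then loses 8−3 = 5 per period forever once punishment starts.
Gain: 13(1 + δ + … + δ^1); loss: 5·δ^2/(1−δ).
No profitable deviation ⇔ 13(1−δ^2) ≤ 5·δ^2, i.e. δ^2 ≥ 13/(13+5) = 13/18.
Hence δ ≥ (13/18)^(1/2) ≈ 0.850.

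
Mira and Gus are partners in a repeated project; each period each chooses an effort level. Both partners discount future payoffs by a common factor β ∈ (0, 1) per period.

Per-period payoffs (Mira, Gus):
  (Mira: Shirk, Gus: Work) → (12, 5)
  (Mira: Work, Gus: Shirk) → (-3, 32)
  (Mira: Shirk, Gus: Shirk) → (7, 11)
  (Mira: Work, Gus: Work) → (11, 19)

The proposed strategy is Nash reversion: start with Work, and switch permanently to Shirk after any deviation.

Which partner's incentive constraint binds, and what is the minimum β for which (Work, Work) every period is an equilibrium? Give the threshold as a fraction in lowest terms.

Mira: cooperation gives 11 each period; deviation gives 12 once then 7 forever.
  11/(1−β) ≥ 12 + 7β/(1−β) ⇒ β ≥ 1/5.
Gus: cooperation gives 19 each period; deviation gives 32 once then 11 forever.
  β ≥ 13/21.
Both must hold, so the binding constraint is Gus's: β ≥ 13/21.

Gus; β ≥ 13/21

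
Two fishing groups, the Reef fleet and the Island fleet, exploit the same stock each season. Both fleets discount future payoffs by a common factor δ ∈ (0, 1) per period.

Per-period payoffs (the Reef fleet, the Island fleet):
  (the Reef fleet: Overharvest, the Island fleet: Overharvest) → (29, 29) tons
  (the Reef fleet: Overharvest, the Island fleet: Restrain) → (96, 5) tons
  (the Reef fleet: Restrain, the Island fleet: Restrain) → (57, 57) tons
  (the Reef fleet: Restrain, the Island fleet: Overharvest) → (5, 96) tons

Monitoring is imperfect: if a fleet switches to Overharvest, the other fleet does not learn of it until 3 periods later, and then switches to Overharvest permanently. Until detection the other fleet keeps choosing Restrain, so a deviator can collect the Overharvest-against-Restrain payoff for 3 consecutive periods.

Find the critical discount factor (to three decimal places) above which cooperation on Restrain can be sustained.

0.835

Deviating for the 3 undetected periods gains 96−57 = 39 per period over cooperation, then loses 57−29 = 28 per period forever once punishment starts.
Gain: 39(1 + δ + … + δ^2); loss: 28·δ^3/(1−δ).
No profitable deviation ⇔ 39(1−δ^3) ≤ 28·δ^3, i.e. δ^3 ≥ 39/(39+28) = 39/67.
Hence δ ≥ (39/67)^(1/3) ≈ 0.835.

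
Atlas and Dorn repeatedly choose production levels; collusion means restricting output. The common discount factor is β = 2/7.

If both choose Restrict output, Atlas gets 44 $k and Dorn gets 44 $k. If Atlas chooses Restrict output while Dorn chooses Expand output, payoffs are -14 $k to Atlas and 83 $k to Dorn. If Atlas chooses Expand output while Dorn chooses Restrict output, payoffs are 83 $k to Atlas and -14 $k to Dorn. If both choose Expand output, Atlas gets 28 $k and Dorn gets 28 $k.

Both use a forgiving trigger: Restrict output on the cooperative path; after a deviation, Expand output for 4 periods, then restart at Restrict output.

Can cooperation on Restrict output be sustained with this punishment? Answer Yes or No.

Comparing payoff streams over the 5 periods until play realigns: cooperate → 44(1+β+…+β^4); deviate → 83 + 28(β+…+β^4).
Cooperation is sustained iff (44−28)(β+…+β^4) ≥ 83−44.
β+…+β^4 = 2/7·(1−(2/7)^4)/(1−2/7) = 0.3973, and (83−44)/(44−28) = 2.4375.
0.3973 < 2.4375, so cooperation is not sustainable.

No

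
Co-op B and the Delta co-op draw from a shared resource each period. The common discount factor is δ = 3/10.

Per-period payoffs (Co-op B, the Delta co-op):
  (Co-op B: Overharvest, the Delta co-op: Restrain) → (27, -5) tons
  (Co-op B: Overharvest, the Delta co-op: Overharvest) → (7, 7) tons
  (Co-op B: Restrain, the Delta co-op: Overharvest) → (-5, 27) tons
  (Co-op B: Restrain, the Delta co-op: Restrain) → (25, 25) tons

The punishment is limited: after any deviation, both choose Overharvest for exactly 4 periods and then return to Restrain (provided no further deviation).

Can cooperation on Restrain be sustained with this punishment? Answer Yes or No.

Yes

IC: δ+…+δ^4 ≥ (27−25)/(25−7) = 1/9.
At δ = 3/10: partial sum = 0.4251 ≥ 0.1111. Cooperation sustainable.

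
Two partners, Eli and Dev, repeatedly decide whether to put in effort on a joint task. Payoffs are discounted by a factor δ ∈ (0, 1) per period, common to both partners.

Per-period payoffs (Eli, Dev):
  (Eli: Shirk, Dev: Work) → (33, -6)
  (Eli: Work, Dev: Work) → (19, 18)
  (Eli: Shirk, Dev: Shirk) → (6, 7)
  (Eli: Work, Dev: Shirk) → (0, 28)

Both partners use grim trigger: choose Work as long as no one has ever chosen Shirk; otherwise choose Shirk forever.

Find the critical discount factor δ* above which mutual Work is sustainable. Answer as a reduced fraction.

For Eli: deviation gain 33−19 = 14, per-period punishment loss 19−6 = 13. IC gives δ ≥ 14/27.
For Dev: gain 10, loss 11 per period, so δ ≥ 10/21.
The tighter constraint is Eli's, so cooperation needs δ ≥ 14/27.

14/27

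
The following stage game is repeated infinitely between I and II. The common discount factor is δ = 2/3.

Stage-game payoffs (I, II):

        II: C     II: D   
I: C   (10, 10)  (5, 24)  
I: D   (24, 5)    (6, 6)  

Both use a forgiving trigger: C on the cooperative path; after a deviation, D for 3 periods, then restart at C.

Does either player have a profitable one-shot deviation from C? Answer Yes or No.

Yes

A one-shot deviation gives 24 now, then 6 for 3 periods, then back to 10.
Gain from deviating: (24−10) today; loss: (10−6) in each of the next 3 periods.
No-deviation condition: (10−6)(δ+…+δ^3) ≥ 24−10, i.e. δ+…+δ^3 ≥ 7/2.
At δ = 2/3: δ+…+δ^3 = 1.4074 < 3.5000.
So cooperation is not sustainable.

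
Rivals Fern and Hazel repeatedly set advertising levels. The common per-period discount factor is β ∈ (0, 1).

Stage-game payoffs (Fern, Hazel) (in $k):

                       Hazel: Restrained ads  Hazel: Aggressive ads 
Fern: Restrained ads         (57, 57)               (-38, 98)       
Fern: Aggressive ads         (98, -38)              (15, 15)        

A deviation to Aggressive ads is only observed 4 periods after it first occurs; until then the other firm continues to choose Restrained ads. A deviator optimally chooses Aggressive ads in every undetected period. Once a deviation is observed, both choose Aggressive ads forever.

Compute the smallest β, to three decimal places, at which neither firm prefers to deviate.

0.838

Deviating for the 4 undetected periods gains 98−57 = 41 per period over cooperation, then loses 57−15 = 42 per period forever once punishment starts.
Gain: 41(1 + β + … + β^3); loss: 42·β^4/(1−β).
No profitable deviation ⇔ 41(1−β^4) ≤ 42·β^4, i.e. β^4 ≥ 41/(41+42) = 41/83.
Hence β ≥ (41/83)^(1/4) ≈ 0.838.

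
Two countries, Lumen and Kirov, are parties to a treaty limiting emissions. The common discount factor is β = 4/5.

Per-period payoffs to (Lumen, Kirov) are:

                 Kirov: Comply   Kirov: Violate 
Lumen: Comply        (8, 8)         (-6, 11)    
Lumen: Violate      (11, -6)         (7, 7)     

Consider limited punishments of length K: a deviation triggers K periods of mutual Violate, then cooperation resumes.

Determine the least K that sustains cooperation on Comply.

IC: β(1−β^K)/(1−β) ≥ (11−8)/(8−7) = 3.
With β = 4/5: need 1 − β^K ≥ 3·(1−4/5)/(4/5), i.e. β^K ≤ 0.2500.
Since (4/5)^6 = 0.2621 and (4/5)^7 = 0.2097, the smallest such K is 7.

7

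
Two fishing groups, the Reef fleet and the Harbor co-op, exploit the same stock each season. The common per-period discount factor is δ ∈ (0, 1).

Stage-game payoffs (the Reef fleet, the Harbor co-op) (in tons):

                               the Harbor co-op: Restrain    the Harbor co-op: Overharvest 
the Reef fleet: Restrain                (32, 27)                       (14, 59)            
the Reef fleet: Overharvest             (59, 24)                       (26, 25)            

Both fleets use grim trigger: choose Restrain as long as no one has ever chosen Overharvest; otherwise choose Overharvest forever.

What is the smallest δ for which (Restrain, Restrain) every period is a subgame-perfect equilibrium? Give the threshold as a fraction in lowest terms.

16/17

For the Reef fleet: deviation gain 59−32 = 27, per-period punishment loss 32−26 = 6. IC gives δ ≥ 27/33 = 9/11.
For the Harbor co-op: gain 32, loss 2 per period, so δ ≥ 32/34 = 16/17.
The tighter constraint is the Harbor co-op's, so cooperation needs δ ≥ 16/17.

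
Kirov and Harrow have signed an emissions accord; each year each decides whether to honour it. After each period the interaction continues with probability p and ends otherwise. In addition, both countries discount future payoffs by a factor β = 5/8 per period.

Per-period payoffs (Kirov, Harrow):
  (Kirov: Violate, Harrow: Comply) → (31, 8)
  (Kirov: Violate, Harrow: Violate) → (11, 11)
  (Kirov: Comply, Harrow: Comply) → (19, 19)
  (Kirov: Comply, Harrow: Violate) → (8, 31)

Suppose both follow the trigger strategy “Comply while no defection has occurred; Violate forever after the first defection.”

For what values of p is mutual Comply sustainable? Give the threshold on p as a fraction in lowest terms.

With continuation probability p and discount β, the effective per-period discount factor is βp.
Grim-trigger IC: βp ≥ (31−19)/(31−11) = 3/5.
So p ≥ (3/5)/(5/8) = 24/25.

24/25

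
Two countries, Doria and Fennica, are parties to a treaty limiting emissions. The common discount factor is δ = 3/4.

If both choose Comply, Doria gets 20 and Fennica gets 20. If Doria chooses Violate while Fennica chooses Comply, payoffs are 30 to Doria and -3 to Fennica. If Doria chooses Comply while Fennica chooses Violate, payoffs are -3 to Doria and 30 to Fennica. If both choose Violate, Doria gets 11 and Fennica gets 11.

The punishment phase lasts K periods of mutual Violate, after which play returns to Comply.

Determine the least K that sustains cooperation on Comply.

No profitable deviation requires (20−11)(δ+…+δ^K) ≥ 30−20, i.e. δ+…+δ^K ≥ 10/9 ≈ 1.1111.
With δ = 3/4, the partial sums are K=1: 0.7500, K=2: 1.3125.
K = 2 is the first length at which the sum reaches 1.1111.

2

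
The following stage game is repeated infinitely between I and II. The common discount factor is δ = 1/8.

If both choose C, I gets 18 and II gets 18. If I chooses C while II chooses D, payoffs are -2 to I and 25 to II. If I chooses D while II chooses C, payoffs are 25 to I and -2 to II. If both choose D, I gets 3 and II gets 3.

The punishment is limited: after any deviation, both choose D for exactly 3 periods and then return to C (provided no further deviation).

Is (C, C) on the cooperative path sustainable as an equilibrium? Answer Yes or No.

IC: δ+…+δ^3 ≥ (25−18)/(18−3) = 7/15.
At δ = 1/8: partial sum = 0.1426 < 0.4667. Cooperation not sustainable.

No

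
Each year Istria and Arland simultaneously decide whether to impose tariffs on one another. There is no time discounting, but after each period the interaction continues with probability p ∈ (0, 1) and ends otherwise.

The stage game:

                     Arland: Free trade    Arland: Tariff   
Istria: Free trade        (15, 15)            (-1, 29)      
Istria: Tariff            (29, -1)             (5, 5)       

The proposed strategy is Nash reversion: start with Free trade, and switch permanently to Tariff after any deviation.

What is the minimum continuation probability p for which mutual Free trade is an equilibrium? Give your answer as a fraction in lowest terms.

7/12

With no time discounting, the continuation probability p plays the role of the discount factor.
Grim-trigger IC: 15/(1−p) ≥ 29 + 5p/(1−p) ⇒ p ≥ (29−15)/(29−5) = 7/12.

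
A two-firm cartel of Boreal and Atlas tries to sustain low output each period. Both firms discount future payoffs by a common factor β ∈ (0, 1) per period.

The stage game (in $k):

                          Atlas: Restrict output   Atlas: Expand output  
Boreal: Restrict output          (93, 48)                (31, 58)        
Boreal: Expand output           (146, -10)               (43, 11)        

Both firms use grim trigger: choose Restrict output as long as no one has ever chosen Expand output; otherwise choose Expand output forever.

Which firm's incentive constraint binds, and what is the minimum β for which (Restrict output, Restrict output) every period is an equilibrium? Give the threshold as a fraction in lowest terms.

For Boreal: deviation gain 146−93 = 53, per-period punishment loss 93−43 = 50. IC gives β ≥ 53/103.
For Atlas: gain 10, loss 37 per period, so β ≥ 10/47.
The tighter constraint is Boreal's, so cooperation needs β ≥ 53/103.

Boreal; β ≥ 53/103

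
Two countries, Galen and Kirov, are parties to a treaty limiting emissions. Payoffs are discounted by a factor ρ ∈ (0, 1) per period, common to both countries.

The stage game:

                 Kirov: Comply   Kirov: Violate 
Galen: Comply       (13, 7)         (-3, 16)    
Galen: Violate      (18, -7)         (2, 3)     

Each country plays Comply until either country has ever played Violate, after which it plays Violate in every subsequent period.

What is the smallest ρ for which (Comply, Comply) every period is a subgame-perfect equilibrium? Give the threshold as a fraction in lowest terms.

9/13

For Galen: deviation gain 18−13 = 5, per-period punishment loss 13−2 = 11. IC gives ρ ≥ 5/16.
For Kirov: gain 9, loss 4 per period, so ρ ≥ 9/13.
The tighter constraint is Kirov's, so cooperation needs ρ ≥ 9/13.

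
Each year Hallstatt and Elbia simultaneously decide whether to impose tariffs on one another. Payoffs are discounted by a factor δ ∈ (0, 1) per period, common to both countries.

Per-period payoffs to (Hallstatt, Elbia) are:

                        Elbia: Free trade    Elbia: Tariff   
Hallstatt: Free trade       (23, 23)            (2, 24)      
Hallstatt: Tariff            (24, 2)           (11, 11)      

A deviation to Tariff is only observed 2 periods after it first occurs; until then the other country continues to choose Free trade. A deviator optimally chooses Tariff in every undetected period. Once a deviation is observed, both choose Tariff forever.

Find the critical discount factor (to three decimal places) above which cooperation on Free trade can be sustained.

A deviator earns 24 for 2 periods, then 11 forever; cooperating earns 23 forever. Multiplying the IC by (1−δ):
23 ≥ 24(1−δ^2) + 11δ^2, so 13·δ^2 ≥ 1 and δ^2 ≥ 1/13.
δ ≥ (1/13)^(1/2) ≈ 0.277.

0.277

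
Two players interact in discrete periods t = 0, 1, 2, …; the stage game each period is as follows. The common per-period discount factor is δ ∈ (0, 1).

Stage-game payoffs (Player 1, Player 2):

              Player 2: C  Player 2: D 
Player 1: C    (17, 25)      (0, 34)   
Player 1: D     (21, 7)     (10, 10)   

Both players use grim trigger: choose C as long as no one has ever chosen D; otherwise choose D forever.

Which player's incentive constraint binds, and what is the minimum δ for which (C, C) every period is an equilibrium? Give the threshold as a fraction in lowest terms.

Player 1: cooperation gives 17 each period; deviation gives 21 once then 10 forever.
  17/(1−δ) ≥ 21 + 10δ/(1−δ) ⇒ δ ≥ 4/11.
Player 2: cooperation gives 25 each period; deviation gives 34 once then 10 forever.
  δ ≥ 9/24 = 3/8.
Both must hold, so the binding constraint is Player 2's: δ ≥ 3/8.

Player 2; δ ≥ 3/8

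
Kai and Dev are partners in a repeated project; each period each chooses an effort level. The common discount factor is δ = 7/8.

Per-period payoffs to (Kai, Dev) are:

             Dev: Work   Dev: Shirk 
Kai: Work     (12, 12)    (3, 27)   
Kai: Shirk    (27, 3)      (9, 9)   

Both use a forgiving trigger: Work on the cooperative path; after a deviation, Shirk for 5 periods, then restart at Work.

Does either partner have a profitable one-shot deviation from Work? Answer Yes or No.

Yes

A one-shot deviation gives 27 now, then 9 for 5 periods, then back to 12.
Gain from deviating: (27−12) today; loss: (12−9) in each of the next 5 periods.
No-deviation condition: (12−9)(δ+…+δ^5) ≥ 27−12, i.e. δ+…+δ^5 ≥ 5.
At δ = 7/8: δ+…+δ^5 = 3.4096 < 5.0000.
So cooperation is not sustainable.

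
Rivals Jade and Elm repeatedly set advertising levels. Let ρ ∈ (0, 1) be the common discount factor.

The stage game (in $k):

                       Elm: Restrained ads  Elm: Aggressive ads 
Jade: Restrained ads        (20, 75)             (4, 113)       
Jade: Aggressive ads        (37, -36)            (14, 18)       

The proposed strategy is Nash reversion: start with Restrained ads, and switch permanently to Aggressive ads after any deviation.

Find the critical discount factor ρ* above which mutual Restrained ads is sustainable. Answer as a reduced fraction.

For Jade: deviation gain 37−20 = 17, per-period punishment loss 20−14 = 6. IC gives ρ ≥ 17/23.
For Elm: gain 38, loss 57 per period, so ρ ≥ 38/95 = 2/5.
The tighter constraint is Jade's, so cooperation needs ρ ≥ 17/23.

17/23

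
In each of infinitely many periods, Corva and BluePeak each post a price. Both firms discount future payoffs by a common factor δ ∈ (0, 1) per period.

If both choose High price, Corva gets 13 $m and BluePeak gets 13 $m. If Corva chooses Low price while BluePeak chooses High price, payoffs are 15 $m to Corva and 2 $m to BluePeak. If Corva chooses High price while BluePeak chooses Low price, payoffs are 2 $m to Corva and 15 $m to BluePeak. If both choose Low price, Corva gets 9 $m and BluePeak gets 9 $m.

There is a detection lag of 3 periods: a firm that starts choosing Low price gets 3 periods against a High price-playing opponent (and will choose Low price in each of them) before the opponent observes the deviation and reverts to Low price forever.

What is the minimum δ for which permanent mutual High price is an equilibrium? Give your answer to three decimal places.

0.693

A deviator earns 15 for 3 periods, then 9 forever; cooperating earns 13 forever. Multiplying the IC by (1−δ):
13 ≥ 15(1−δ^3) + 9δ^3, so 6·δ^3 ≥ 2 and δ^3 ≥ 1/3.
δ ≥ (1/3)^(1/3) ≈ 0.693.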